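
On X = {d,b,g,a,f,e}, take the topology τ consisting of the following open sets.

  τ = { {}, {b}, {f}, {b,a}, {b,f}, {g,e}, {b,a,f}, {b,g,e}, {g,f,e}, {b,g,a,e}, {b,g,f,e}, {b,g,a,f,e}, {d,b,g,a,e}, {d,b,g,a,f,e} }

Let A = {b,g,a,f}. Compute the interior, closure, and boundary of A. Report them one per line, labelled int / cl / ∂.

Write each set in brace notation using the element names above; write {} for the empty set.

opens ⊆ A: {}, {f}, {b}, {b,a}, {b,f}, {b,a,f}; union → int = {b,a,f}
complement {d,e}; its interior {}; cl(A) = X∖{} = {d,b,g,a,f,e}
boundary = {d,b,g,a,f,e} ∖ {b,a,f} = {d,g,e}

int(A) = {b,a,f}
cl(A)  = {d,b,g,a,f,e}
∂A     = {d,g,e}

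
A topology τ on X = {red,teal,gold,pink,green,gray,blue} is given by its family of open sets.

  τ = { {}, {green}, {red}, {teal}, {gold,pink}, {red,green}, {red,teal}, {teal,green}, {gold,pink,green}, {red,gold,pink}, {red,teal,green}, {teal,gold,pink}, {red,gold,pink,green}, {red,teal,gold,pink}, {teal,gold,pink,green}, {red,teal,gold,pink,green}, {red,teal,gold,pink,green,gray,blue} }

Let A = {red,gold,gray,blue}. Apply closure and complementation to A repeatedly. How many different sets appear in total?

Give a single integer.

10

cl via duality: int({teal,pink,green}) = {teal,green}, so X∖{teal,green} = {red,gold,pink,gray,blue}
Write k for closure, c for complement:
  1. A     = {red,gold,gray,blue}
  2. kA    = {red,gold,pink,gray,blue}
  3. cA    = {teal,pink,green}
  4. ckA   = {teal,green}
  5. kcA   = {teal,gold,pink,green,gray,blue}
  6. kckA  = {teal,green,gray,blue}
  7. ckcA  = {red}
  8. ckckA = {red,gold,pink}
  9. kckcA = {red,gray,blue}
  10. ckckcA = {teal,gold,pink,green}
applying k or c yields no new set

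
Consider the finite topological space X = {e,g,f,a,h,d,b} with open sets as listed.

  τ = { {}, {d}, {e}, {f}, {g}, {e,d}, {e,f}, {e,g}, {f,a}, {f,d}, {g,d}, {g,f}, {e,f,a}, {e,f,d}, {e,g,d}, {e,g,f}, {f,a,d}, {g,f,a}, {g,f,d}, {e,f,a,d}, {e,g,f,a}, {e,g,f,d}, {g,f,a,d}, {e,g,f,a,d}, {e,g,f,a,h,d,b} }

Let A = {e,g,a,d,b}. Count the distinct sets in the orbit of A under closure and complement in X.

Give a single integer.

8

complement {f,h}; its interior {f}; cl(A) = X∖{f} = {e,g,a,h,d,b}
With k = closure, c = complement:
  1. A     = {e,g,a,d,b}
  2. kA    = {e,g,a,h,d,b}
  3. cA    = {f,h}
  4. ckA   = {f}
  5. kcA   = {f,a,h,b}
  6. ckcA  = {e,g,d}
  7. kckcA = {e,g,h,d,b}
  8. ckckcA = {f,a}
k, c of each give nothing new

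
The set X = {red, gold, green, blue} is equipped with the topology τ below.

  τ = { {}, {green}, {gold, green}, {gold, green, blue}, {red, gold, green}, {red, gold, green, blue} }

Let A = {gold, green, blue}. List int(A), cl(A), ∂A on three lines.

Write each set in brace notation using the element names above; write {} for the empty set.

opens ⊆ A: {}, {green}, {gold, green}, {gold, green, blue}; union → int = {gold, green, blue}
complement {red}; its interior {}; cl(A) = X∖{} = {red, gold, green, blue}
boundary = {red, gold, green, blue} ∖ {gold, green, blue} = {red}

int(A) = {gold, green, blue}
cl(A)  = {red, gold, green, blue}
∂A     = {red}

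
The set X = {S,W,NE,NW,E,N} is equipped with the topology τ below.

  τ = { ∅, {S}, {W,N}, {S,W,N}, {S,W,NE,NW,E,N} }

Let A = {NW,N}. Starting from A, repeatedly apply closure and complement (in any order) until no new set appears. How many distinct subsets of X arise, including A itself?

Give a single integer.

complement {S,W,NE,E}; its interior {S}; cl(A) = X∖{S} = {W,NE,NW,E,N}
With k = closure, c = complement:
  1. A     = {NW,N}
  2. kA    = {W,NE,NW,E,N}
  3. cA    = {S,W,NE,E}
  4. ckA   = {S}
  5. kcA   = {S,W,NE,NW,E,N}
  6. kckA  = {S,NE,NW,E}
  7. ckcA  = ∅
  8. ckckA = {W,N}
k, c of each give nothing new

8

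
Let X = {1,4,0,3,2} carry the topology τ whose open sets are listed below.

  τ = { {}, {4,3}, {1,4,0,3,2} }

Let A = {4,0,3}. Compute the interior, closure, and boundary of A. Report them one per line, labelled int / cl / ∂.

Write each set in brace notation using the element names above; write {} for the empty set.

int(A) = {4,3}
cl(A)  = {1,4,0,3,2}
∂A     = {1,0,2}

opens ⊆ A: {}, {4,3}; union → int = {4,3}
complement {1,2}; its interior {}; cl(A) = X∖{} = {1,4,0,3,2}
boundary = {1,4,0,3,2} ∖ {4,3} = {1,0,2}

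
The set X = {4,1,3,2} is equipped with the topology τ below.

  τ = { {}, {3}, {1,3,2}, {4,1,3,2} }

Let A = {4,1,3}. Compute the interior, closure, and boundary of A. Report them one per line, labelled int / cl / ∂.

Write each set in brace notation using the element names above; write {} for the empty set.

interior: largest open inside A is {3} (from {}, {3})
cl via duality: int({2}) = {}, so X∖{} = {4,1,3,2}
cl∖int = {4,1,2}

int(A) = {3}
cl(A)  = {4,1,3,2}
∂A     = {4,1,2}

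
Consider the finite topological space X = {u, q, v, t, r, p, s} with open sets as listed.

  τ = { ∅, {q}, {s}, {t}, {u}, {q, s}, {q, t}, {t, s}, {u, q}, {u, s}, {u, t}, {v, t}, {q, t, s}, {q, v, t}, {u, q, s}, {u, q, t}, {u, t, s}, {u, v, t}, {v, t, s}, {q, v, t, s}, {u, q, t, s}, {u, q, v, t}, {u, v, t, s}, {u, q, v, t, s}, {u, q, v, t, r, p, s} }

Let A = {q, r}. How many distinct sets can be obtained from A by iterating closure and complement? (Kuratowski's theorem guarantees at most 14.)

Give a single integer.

6

closure: X∖int(X∖A) = X∖{u, v, t, s} = {q, r, p}
Let k=closure and c=complement:
  1. A     = {q, r}
  2. kA    = {q, r, p}
  3. cA    = {u, v, t, p, s}
  4. ckA   = {u, v, t, s}
  5. kcA   = {u, v, t, r, p, s}
  6. ckcA  = {q}
— saturated at 6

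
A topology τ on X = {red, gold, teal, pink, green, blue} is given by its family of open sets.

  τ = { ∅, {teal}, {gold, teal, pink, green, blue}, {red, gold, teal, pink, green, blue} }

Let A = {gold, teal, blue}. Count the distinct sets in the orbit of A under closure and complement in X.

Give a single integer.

X∖A={red, pink, green}, int(X∖A)=∅, hence cl(A)={red, gold, teal, pink, green, blue}
Orbit (k=closure, c=complement):
  1. A     = {gold, teal, blue}
  2. kA    = {red, gold, teal, pink, green, blue}
  3. cA    = {red, pink, green}
  4. ckA   = ∅
  5. kcA   = {red, gold, pink, green, blue}
  6. ckcA  = {teal}
(closed under both — stop)

6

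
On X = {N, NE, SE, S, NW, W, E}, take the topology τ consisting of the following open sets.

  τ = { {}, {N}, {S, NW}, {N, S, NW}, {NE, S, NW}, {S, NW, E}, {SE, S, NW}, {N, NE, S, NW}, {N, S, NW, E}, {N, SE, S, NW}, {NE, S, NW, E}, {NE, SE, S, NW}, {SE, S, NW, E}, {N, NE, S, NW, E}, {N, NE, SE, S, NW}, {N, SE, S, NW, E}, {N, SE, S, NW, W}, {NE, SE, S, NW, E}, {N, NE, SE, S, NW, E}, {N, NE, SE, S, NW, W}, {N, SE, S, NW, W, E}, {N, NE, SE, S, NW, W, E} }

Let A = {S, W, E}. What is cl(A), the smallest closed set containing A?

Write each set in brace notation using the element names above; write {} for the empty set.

{NE, SE, S, NW, W, E}

cl via duality: int({N, NE, SE, NW}) = {N}, so X∖{N} = {NE, SE, S, NW, W, E}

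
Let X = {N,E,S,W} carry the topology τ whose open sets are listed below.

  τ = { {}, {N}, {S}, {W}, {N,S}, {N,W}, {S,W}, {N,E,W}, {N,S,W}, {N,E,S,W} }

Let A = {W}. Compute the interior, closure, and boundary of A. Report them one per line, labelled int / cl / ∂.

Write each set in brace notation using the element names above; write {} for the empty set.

int(A) = {W}
cl(A)  = {E,W}
∂A     = {E}

interior: largest open inside A is {W} (from {}, {W})
cl via duality: int({N,E,S}) = {N,S}, so X∖{N,S} = {E,W}
cl∖int = {E}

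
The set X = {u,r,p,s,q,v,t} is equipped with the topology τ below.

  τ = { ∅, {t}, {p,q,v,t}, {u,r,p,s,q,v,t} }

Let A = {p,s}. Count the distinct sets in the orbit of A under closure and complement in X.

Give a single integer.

6

cl via duality: int({u,r,q,v,t}) = {t}, so X∖{t} = {u,r,p,s,q,v}
Write k for closure, c for complement:
  1. A     = {p,s}
  2. kA    = {u,r,p,s,q,v}
  3. cA    = {u,r,q,v,t}
  4. ckA   = {t}
  5. kcA   = {u,r,p,s,q,v,t}
  6. ckcA  = ∅
applying k or c yields no new set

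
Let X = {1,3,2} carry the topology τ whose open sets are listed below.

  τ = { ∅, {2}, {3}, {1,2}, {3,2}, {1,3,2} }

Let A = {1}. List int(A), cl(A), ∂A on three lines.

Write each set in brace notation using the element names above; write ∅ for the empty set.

interior: largest open inside A is ∅ (from ∅)
cl via duality: int({3,2}) = {3,2}, so X∖{3,2} = {1}
cl∖int = {1}

int(A) = ∅
cl(A)  = {1}
∂A     = {1}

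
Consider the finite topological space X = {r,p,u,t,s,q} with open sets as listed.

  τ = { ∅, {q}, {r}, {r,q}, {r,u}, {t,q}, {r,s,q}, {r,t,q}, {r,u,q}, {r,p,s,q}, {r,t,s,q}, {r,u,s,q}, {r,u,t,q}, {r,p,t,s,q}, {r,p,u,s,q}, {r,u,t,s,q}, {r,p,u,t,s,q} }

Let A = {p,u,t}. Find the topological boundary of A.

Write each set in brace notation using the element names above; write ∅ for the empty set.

open subsets of A: ∅; so int(A) = ∅
closure: X∖int(X∖A) = X∖{r,s,q} = {p,u,t}
∂A = {p,u,t} minus ∅ = {p,u,t}

{p,u,t}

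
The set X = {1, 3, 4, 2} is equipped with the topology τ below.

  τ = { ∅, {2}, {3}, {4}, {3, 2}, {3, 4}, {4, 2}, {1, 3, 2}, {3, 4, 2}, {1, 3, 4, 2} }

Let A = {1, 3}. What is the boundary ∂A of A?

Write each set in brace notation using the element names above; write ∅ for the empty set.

U open, U⊆A: ∅, {3}. int(A) = ⋃ = {3}
X∖A={4, 2}, int(X∖A)={4, 2}, hence cl(A)={1, 3}
∂A: remove int from cl → {1}

{1}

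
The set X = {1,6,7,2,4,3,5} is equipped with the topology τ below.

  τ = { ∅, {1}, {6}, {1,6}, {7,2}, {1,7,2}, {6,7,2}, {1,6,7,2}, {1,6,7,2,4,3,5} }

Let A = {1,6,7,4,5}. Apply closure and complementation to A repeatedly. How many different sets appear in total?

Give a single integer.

8

cl via duality: int({2,3}) = ∅, so X∖∅ = {1,6,7,2,4,3,5}
Write k for closure, c for complement:
  1. A     = {1,6,7,4,5}
  2. kA    = {1,6,7,2,4,3,5}
  3. cA    = {2,3}
  4. ckA   = ∅
  5. kcA   = {7,2,4,3,5}
  6. ckcA  = {1,6}
  7. kckcA = {1,6,4,3,5}
  8. ckckcA = {7,2}
applying k or c yields no new set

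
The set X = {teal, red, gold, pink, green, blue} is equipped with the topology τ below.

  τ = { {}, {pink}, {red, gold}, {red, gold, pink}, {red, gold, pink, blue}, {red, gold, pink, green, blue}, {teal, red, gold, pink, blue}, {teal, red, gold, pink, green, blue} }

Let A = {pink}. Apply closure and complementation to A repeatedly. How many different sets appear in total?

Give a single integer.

4

closure: X∖int(X∖A) = X∖{red, gold} = {teal, pink, green, blue}
Let k=closure and c=complement:
  1. A     = {pink}
  2. kA    = {teal, pink, green, blue}
  3. cA    = {teal, red, gold, green, blue}
  4. ckA   = {red, gold}
— saturated at 4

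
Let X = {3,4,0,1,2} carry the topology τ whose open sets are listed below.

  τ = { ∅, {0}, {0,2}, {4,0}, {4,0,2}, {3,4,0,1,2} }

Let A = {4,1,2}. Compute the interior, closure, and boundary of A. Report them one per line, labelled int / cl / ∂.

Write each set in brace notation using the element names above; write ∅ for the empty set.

int(A) = ∅
cl(A)  = {3,4,1,2}
∂A     = {3,4,1,2}

opens ⊆ A: ∅; union → int = ∅
complement {3,0}; its interior {0}; cl(A) = X∖{0} = {3,4,1,2}
boundary = {3,4,1,2} ∖ ∅ = {3,4,1,2}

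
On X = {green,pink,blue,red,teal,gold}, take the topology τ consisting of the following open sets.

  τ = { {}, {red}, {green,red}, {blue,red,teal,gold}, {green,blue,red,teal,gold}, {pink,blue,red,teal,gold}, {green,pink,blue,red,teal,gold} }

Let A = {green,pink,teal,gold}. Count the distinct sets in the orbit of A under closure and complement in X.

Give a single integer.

cl via duality: int({blue,red}) = {red}, so X∖{red} = {green,pink,blue,teal,gold}
Write k for closure, c for complement:
  1. A     = {green,pink,teal,gold}
  2. kA    = {green,pink,blue,teal,gold}
  3. cA    = {blue,red}
  4. ckA   = {red}
  5. kcA   = {green,pink,blue,red,teal,gold}
  6. ckcA  = {}
applying k or c yields no new set

6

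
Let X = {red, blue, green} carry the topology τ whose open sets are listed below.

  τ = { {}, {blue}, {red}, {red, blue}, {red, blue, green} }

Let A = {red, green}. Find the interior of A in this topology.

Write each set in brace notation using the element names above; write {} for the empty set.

opens ⊆ A: {}, {red}; union → int = {red}

{red}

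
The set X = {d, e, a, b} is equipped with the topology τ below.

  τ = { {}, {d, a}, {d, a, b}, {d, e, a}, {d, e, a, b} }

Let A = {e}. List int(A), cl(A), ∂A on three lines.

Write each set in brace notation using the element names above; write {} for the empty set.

open subsets of A: {}; so int(A) = {}
closure: X∖int(X∖A) = X∖{d, a, b} = {e}
∂A = {e} minus {} = {e}

int(A) = {}
cl(A)  = {e}
∂A     = {e}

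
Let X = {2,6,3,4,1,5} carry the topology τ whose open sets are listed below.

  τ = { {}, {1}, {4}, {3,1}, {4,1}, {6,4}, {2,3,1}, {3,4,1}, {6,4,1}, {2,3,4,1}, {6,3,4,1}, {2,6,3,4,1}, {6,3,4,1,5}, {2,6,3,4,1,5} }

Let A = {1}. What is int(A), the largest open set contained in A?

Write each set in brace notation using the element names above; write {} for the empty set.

opens ⊆ A: {}, {1}; union → int = {1}

{1}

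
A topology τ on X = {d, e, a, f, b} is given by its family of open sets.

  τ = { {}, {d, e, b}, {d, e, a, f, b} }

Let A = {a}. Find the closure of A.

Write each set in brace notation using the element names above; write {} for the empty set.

cl via duality: int({d, e, f, b}) = {d, e, b}, so X∖{d, e, b} = {a, f}

{a, f}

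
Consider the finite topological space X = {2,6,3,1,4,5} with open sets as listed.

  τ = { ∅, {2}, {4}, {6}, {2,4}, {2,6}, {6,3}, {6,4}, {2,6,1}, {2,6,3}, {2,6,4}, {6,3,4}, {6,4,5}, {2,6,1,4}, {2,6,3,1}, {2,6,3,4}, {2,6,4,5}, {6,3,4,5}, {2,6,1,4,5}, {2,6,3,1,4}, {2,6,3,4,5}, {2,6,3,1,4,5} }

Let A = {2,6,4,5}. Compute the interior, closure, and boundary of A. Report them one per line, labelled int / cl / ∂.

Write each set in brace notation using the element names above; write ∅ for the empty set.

open subsets of A: ∅, {6}, {4}, {2}, {2,4}, {2,6}, {6,4}, {6,4,5}, {2,6,4}, {2,6,4,5}; so int(A) = {2,6,4,5}
closure: X∖int(X∖A) = X∖∅ = {2,6,3,1,4,5}
∂A = {2,6,3,1,4,5} minus {2,6,4,5} = {3,1}

int(A) = {2,6,4,5}
cl(A)  = {2,6,3,1,4,5}
∂A     = {3,1}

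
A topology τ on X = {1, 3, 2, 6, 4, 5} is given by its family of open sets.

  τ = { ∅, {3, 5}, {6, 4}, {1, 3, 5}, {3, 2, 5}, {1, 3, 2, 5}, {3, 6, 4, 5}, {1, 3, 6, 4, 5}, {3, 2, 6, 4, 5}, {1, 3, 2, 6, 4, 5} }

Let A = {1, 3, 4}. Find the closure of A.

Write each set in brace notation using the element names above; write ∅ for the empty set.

{1, 3, 2, 6, 4, 5}

X∖A={2, 6, 5}, int(X∖A)=∅, hence cl(A)={1, 3, 2, 6, 4, 5}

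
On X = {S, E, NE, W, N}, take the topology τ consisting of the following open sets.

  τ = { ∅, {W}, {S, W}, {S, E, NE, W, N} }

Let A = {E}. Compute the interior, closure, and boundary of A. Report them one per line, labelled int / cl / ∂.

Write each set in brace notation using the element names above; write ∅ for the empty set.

open subsets of A: ∅; so int(A) = ∅
closure: X∖int(X∖A) = X∖{S, W} = {E, NE, N}
∂A = {E, NE, N} minus ∅ = {E, NE, N}

int(A) = ∅
cl(A)  = {E, NE, N}
∂A     = {E, NE, N}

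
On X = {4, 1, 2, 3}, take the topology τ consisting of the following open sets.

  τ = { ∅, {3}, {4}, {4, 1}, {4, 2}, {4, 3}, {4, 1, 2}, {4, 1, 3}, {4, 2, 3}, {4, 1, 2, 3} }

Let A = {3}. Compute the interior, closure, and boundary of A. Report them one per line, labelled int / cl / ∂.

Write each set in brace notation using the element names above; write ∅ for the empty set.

int(A) = {3}
cl(A)  = {3}
∂A     = ∅

open subsets of A: ∅, {3}; so int(A) = {3}
closure: X∖int(X∖A) = X∖{4, 1, 2} = {3}
∂A = {3} minus {3} = ∅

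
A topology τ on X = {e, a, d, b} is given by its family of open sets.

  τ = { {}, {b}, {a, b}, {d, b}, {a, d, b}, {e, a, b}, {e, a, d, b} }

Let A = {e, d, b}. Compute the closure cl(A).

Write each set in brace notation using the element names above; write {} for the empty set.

{e, a, d, b}

cl via duality: int({a}) = {}, so X∖{} = {e, a, d, b}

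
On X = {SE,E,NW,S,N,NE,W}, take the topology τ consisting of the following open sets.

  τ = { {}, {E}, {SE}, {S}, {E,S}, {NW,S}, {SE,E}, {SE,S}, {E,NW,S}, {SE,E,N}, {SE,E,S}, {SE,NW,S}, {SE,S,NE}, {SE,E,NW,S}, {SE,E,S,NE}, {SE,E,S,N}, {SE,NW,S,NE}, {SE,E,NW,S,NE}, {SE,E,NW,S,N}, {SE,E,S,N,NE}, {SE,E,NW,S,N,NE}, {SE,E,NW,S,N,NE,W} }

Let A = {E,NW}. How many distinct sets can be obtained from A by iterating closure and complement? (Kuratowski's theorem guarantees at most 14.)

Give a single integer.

closure: X∖int(X∖A) = X∖{SE,S,NE} = {E,NW,N,W}
Let k=closure and c=complement:
  1. A     = {E,NW}
  2. kA    = {E,NW,N,W}
  3. cA    = {SE,S,N,NE,W}
  4. ckA   = {SE,S,NE}
  5. kcA   = {SE,NW,S,N,NE,W}
  6. ckcA  = {E}
  7. kckcA = {E,N,W}
  8. ckckcA = {SE,NW,S,NE}
— saturated at 8

8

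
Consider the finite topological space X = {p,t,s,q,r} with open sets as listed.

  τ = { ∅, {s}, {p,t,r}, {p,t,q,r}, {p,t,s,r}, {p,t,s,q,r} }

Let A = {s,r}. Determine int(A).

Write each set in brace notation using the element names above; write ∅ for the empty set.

open subsets of A: ∅, {s}; so int(A) = {s}

{s}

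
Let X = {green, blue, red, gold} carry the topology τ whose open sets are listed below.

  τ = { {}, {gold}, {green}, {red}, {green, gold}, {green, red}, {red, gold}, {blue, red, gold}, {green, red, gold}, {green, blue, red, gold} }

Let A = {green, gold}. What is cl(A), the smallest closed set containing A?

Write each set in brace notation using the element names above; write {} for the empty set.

{green, blue, gold}

cl via duality: int({blue, red}) = {red}, so X∖{red} = {green, blue, gold}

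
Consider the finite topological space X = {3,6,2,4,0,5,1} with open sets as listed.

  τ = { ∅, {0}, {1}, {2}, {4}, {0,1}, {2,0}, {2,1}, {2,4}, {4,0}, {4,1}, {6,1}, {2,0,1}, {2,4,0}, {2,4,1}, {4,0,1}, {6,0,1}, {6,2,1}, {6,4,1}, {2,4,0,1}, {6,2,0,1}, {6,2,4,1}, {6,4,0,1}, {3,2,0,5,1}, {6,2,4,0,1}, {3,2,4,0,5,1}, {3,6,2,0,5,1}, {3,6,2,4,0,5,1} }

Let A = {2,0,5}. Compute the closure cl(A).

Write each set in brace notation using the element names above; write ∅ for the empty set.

X∖A={3,6,4,1}, int(X∖A)={6,4,1}, hence cl(A)={3,2,0,5}

{3,2,0,5}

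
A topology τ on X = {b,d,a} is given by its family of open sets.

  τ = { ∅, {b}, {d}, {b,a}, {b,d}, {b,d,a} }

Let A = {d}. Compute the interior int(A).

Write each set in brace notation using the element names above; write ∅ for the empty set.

open subsets of A: ∅, {d}; so int(A) = {d}

{d}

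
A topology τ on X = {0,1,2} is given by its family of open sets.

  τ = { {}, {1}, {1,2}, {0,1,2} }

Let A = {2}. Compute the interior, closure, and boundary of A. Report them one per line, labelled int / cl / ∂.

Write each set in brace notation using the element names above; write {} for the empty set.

U open, U⊆A: {}. int(A) = ⋃ = {}
X∖A={0,1}, int(X∖A)={1}, hence cl(A)={0,2}
∂A: remove int from cl → {0,2}

int(A) = {}
cl(A)  = {0,2}
∂A     = {0,2}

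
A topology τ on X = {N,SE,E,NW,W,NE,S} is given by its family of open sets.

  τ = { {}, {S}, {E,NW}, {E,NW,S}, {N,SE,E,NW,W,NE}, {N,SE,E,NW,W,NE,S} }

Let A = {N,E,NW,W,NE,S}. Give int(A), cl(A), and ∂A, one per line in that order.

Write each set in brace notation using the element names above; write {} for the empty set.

int(A) = {E,NW,S}
cl(A)  = {N,SE,E,NW,W,NE,S}
∂A     = {N,SE,W,NE}

open subsets of A: {}, {S}, {E,NW}, {E,NW,S}; so int(A) = {E,NW,S}
closure: X∖int(X∖A) = X∖{} = {N,SE,E,NW,W,NE,S}
∂A = {N,SE,E,NW,W,NE,S} minus {E,NW,S} = {N,SE,W,NE}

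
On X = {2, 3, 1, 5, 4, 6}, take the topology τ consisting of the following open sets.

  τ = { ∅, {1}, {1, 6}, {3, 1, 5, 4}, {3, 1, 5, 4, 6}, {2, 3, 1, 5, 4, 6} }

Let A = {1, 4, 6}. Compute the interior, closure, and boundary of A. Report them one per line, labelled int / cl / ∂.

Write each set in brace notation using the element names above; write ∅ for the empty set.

U open, U⊆A: ∅, {1}, {1, 6}. int(A) = ⋃ = {1, 6}
X∖A={2, 3, 5}, int(X∖A)=∅, hence cl(A)={2, 3, 1, 5, 4, 6}
∂A: remove int from cl → {2, 3, 5, 4}

int(A) = {1, 6}
cl(A)  = {2, 3, 1, 5, 4, 6}
∂A     = {2, 3, 5, 4}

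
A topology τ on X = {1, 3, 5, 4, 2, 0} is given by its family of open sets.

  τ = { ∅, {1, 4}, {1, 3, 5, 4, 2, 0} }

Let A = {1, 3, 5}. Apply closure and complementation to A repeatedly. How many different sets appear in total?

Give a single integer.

4

cl via duality: int({4, 2, 0}) = ∅, so X∖∅ = {1, 3, 5, 4, 2, 0}
Write k for closure, c for complement:
  1. A     = {1, 3, 5}
  2. kA    = {1, 3, 5, 4, 2, 0}
  3. cA    = {4, 2, 0}
  4. ckA   = ∅
applying k or c yields no new set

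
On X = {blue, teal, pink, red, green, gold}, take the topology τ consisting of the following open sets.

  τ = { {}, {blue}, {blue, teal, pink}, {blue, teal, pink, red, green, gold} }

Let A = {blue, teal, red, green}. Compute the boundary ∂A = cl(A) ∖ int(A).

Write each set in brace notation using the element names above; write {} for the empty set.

{teal, pink, red, green, gold}

U open, U⊆A: {}, {blue}. int(A) = ⋃ = {blue}
X∖A={pink, gold}, int(X∖A)={}, hence cl(A)={blue, teal, pink, red, green, gold}
∂A: remove int from cl → {teal, pink, red, green, gold}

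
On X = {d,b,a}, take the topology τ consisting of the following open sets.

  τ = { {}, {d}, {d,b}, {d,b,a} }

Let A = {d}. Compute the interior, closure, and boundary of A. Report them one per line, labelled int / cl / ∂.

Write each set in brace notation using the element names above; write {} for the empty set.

int(A) = {d}
cl(A)  = {d,b,a}
∂A     = {b,a}

opens ⊆ A: {}, {d}; union → int = {d}
complement {b,a}; its interior {}; cl(A) = X∖{} = {d,b,a}
boundary = {d,b,a} ∖ {d} = {b,a}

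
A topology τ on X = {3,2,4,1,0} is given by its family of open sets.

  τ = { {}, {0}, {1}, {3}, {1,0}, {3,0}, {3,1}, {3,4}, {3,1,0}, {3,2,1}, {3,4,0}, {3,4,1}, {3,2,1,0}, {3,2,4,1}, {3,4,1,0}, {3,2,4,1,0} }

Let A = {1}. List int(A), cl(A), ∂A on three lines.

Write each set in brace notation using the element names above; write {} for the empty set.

U open, U⊆A: {}, {1}. int(A) = ⋃ = {1}
X∖A={3,2,4,0}, int(X∖A)={3,4,0}, hence cl(A)={2,1}
∂A: remove int from cl → {2}

int(A) = {1}
cl(A)  = {2,1}
∂A     = {2}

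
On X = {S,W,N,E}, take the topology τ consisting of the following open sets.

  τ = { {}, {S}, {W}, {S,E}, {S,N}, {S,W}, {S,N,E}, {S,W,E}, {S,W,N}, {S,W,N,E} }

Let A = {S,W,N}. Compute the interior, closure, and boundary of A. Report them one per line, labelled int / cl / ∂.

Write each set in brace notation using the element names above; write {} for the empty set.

U open, U⊆A: {}, {S}, {W}, {S,N}, {S,W}, {S,W,N}. int(A) = ⋃ = {S,W,N}
X∖A={E}, int(X∖A)={}, hence cl(A)={S,W,N,E}
∂A: remove int from cl → {E}

int(A) = {S,W,N}
cl(A)  = {S,W,N,E}
∂A     = {E}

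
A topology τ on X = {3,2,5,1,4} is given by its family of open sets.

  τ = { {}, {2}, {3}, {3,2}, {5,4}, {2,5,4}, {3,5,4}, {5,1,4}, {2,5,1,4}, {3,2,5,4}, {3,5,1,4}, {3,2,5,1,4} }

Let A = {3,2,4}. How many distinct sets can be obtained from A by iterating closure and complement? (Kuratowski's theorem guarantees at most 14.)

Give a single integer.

6

closure: X∖int(X∖A) = X∖{} = {3,2,5,1,4}
Let k=closure and c=complement:
  1. A     = {3,2,4}
  2. kA    = {3,2,5,1,4}
  3. cA    = {5,1}
  4. ckA   = {}
  5. kcA   = {5,1,4}
  6. ckcA  = {3,2}
— saturated at 6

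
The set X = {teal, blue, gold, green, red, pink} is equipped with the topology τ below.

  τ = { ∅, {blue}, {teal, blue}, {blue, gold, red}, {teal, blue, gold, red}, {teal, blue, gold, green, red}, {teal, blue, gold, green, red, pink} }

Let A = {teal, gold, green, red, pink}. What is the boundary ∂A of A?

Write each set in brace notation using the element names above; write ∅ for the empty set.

open subsets of A: ∅; so int(A) = ∅
closure: X∖int(X∖A) = X∖{blue} = {teal, gold, green, red, pink}
∂A = {teal, gold, green, red, pink} minus ∅ = {teal, gold, green, red, pink}

{teal, gold, green, red, pink}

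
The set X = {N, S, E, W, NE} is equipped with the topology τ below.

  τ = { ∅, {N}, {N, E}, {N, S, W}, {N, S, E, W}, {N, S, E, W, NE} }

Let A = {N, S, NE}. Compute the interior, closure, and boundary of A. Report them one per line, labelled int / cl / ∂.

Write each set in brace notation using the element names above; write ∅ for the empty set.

U open, U⊆A: ∅, {N}. int(A) = ⋃ = {N}
X∖A={E, W}, int(X∖A)=∅, hence cl(A)={N, S, E, W, NE}
∂A: remove int from cl → {S, E, W, NE}

int(A) = {N}
cl(A)  = {N, S, E, W, NE}
∂A     = {S, E, W, NE}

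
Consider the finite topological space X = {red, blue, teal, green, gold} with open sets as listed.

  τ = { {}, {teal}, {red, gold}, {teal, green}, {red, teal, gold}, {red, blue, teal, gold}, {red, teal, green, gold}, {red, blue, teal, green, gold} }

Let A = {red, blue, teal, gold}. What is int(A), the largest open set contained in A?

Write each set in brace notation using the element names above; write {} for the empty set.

{red, blue, teal, gold}

interior: largest open inside A is {red, blue, teal, gold} (from {}, {teal}, {red, gold}, {red, teal, gold}, {red, blue, teal, gold})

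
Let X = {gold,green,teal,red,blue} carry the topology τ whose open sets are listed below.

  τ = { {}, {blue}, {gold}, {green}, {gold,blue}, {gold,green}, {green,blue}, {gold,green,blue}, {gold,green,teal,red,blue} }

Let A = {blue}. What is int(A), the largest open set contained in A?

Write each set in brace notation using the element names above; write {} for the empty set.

opens ⊆ A: {}, {blue}; union → int = {blue}

{blue}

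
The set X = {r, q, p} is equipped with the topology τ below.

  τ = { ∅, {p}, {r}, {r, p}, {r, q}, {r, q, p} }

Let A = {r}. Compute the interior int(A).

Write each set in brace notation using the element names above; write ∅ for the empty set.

{r}

opens ⊆ A: ∅, {r}; union → int = {r}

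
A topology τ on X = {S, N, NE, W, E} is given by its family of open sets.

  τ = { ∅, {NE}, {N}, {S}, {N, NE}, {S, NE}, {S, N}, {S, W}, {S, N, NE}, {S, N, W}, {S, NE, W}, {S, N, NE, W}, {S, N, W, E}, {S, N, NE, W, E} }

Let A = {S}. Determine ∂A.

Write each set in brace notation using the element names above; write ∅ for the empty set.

{W, E}

interior: largest open inside A is {S} (from ∅, {S})
cl via duality: int({N, NE, W, E}) = {N, NE}, so X∖{N, NE} = {S, W, E}
cl∖int = {W, E}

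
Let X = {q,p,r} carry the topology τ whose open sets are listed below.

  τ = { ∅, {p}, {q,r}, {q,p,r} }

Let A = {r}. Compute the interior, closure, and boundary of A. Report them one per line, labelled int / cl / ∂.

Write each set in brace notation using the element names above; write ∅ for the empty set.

int(A) = ∅
cl(A)  = {q,r}
∂A     = {q,r}

opens ⊆ A: ∅; union → int = ∅
complement {q,p}; its interior {p}; cl(A) = X∖{p} = {q,r}
boundary = {q,r} ∖ ∅ = {q,r}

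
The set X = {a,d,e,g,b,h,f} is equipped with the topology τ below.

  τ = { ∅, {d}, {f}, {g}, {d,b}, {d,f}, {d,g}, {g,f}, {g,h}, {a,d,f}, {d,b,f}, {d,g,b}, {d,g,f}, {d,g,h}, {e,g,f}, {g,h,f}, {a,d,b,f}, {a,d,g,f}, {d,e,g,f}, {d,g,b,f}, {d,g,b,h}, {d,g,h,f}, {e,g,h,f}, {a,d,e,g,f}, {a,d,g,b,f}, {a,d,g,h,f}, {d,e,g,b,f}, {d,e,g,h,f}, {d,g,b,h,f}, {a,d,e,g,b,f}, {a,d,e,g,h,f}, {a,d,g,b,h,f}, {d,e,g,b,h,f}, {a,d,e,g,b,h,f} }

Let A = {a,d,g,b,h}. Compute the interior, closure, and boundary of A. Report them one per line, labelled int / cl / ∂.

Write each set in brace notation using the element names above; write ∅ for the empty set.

open subsets of A: ∅, {d}, {g}, {d,g}, {d,b}, {g,h}, {d,g,b}, {d,g,h}, {d,g,b,h}; so int(A) = {d,g,b,h}
closure: X∖int(X∖A) = X∖{f} = {a,d,e,g,b,h}
∂A = {a,d,e,g,b,h} minus {d,g,b,h} = {a,e}

int(A) = {d,g,b,h}
cl(A)  = {a,d,e,g,b,h}
∂A     = {a,e}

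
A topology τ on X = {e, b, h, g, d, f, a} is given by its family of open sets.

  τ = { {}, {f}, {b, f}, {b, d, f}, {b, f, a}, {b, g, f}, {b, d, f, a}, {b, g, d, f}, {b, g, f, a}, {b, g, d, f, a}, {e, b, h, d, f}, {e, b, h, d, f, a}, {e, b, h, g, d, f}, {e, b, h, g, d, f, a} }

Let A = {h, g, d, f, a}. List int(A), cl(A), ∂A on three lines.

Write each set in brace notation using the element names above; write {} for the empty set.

int(A) = {f}
cl(A)  = {e, b, h, g, d, f, a}
∂A     = {e, b, h, g, d, a}

open subsets of A: {}, {f}; so int(A) = {f}
closure: X∖int(X∖A) = X∖{} = {e, b, h, g, d, f, a}
∂A = {e, b, h, g, d, f, a} minus {f} = {e, b, h, g, d, a}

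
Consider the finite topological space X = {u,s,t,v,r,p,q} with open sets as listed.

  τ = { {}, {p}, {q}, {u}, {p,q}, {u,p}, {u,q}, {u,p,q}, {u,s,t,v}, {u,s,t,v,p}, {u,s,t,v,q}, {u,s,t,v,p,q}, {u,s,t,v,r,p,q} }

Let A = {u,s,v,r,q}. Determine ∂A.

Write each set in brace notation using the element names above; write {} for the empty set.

interior: largest open inside A is {u,q} (from {}, {q}, {u}, {u,q})
cl via duality: int({t,p}) = {p}, so X∖{p} = {u,s,t,v,r,q}
cl∖int = {s,t,v,r}

{s,t,v,r}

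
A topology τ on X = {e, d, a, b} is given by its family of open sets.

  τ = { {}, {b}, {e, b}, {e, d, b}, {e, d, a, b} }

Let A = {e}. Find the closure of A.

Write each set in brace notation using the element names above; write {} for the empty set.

{e, d, a}

cl via duality: int({d, a, b}) = {b}, so X∖{b} = {e, d, a}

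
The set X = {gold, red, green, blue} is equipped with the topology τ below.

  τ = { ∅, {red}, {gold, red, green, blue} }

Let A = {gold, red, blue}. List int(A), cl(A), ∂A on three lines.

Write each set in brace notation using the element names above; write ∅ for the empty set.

open subsets of A: ∅, {red}; so int(A) = {red}
closure: X∖int(X∖A) = X∖∅ = {gold, red, green, blue}
∂A = {gold, red, green, blue} minus {red} = {gold, green, blue}

int(A) = {red}
cl(A)  = {gold, red, green, blue}
∂A     = {gold, green, blue}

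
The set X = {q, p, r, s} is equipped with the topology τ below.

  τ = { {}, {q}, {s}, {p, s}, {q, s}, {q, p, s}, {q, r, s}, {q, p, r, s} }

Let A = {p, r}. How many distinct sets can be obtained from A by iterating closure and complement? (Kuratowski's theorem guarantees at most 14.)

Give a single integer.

4

complement {q, s}; its interior {q, s}; cl(A) = X∖{q, s} = {p, r}
With k = closure, c = complement:
  1. A     = {p, r}
  2. cA    = {q, s}
  3. kcA   = {q, p, r, s}
  4. ckcA  = {}
k, c of each give nothing new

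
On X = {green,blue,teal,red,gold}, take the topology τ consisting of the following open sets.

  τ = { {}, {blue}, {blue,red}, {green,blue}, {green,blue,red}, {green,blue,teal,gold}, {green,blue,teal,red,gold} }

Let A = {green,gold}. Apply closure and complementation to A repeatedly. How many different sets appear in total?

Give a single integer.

6

closure: X∖int(X∖A) = X∖{blue,red} = {green,teal,gold}
Let k=closure and c=complement:
  1. A     = {green,gold}
  2. kA    = {green,teal,gold}
  3. cA    = {blue,teal,red}
  4. ckA   = {blue,red}
  5. kcA   = {green,blue,teal,red,gold}
  6. ckcA  = {}
— saturated at 6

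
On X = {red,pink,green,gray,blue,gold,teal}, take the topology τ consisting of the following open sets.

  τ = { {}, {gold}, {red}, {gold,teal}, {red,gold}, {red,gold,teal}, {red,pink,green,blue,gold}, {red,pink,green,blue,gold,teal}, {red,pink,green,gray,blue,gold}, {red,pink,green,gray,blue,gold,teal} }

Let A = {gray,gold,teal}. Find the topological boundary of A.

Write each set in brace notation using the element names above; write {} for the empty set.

interior: largest open inside A is {gold,teal} (from {}, {gold}, {gold,teal})
cl via duality: int({red,pink,green,blue}) = {red}, so X∖{red} = {pink,green,gray,blue,gold,teal}
cl∖int = {pink,green,gray,blue}

{pink,green,gray,blue}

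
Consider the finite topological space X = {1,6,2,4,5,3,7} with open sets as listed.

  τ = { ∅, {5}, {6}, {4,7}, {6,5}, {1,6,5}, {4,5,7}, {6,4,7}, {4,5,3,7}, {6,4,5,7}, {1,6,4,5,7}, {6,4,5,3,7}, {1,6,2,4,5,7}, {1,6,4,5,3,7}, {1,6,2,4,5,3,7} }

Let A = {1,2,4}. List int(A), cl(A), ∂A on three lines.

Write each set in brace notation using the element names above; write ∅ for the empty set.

int(A) = ∅
cl(A)  = {1,2,4,3,7}
∂A     = {1,2,4,3,7}

opens ⊆ A: ∅; union → int = ∅
complement {6,5,3,7}; its interior {6,5}; cl(A) = X∖{6,5} = {1,2,4,3,7}
boundary = {1,2,4,3,7} ∖ ∅ = {1,2,4,3,7}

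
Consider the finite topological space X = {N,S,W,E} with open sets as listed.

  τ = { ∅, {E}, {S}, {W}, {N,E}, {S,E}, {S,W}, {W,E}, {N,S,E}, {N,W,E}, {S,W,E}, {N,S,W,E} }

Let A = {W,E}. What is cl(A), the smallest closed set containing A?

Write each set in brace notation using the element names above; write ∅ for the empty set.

{N,W,E}

complement {N,S}; its interior {S}; cl(A) = X∖{S} = {N,W,E}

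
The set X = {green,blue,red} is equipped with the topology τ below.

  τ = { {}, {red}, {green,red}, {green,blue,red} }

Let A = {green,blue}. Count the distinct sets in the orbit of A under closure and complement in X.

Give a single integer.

X∖A={red}, int(X∖A)={red}, hence cl(A)={green,blue}
Orbit (k=closure, c=complement):
  1. A     = {green,blue}
  2. cA    = {red}
  3. kcA   = {green,blue,red}
  4. ckcA  = {}
(closed under both — stop)

4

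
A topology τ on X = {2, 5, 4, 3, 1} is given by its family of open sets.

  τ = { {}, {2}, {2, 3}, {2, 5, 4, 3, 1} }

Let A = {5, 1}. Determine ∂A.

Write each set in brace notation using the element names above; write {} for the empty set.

open subsets of A: {}; so int(A) = {}
closure: X∖int(X∖A) = X∖{2, 3} = {5, 4, 1}
∂A = {5, 4, 1} minus {} = {5, 4, 1}

{5, 4, 1}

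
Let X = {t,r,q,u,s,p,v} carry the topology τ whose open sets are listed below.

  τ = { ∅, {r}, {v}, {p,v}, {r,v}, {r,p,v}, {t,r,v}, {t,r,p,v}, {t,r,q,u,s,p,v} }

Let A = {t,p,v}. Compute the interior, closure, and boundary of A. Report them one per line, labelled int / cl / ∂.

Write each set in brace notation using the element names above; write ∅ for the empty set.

int(A) = {p,v}
cl(A)  = {t,q,u,s,p,v}
∂A     = {t,q,u,s}

interior: largest open inside A is {p,v} (from ∅, {v}, {p,v})
cl via duality: int({r,q,u,s}) = {r}, so X∖{r} = {t,q,u,s,p,v}
cl∖int = {t,q,u,s}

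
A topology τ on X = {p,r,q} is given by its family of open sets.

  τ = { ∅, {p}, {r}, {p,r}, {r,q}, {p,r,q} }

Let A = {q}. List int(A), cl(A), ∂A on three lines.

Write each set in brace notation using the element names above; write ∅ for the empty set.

int(A) = ∅
cl(A)  = {q}
∂A     = {q}

U open, U⊆A: ∅. int(A) = ⋃ = ∅
X∖A={p,r}, int(X∖A)={p,r}, hence cl(A)={q}
∂A: remove int from cl → {q}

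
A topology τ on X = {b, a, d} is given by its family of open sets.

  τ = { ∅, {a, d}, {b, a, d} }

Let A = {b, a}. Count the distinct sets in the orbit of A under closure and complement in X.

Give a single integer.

4

cl via duality: int({d}) = ∅, so X∖∅ = {b, a, d}
Write k for closure, c for complement:
  1. A     = {b, a}
  2. kA    = {b, a, d}
  3. cA    = {d}
  4. ckA   = ∅
applying k or c yields no new set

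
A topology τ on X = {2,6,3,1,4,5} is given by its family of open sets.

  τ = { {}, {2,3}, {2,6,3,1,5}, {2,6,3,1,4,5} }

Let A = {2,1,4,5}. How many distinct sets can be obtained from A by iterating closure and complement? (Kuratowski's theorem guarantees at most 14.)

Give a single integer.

4

complement {6,3}; its interior {}; cl(A) = X∖{} = {2,6,3,1,4,5}
With k = closure, c = complement:
  1. A     = {2,1,4,5}
  2. kA    = {2,6,3,1,4,5}
  3. cA    = {6,3}
  4. ckA   = {}
k, c of each give nothing new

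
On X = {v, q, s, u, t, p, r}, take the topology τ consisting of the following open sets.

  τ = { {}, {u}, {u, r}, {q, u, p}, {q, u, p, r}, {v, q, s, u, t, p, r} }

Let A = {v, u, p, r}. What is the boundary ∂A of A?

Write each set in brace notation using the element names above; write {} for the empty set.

interior: largest open inside A is {u, r} (from {}, {u}, {u, r})
cl via duality: int({q, s, t}) = {}, so X∖{} = {v, q, s, u, t, p, r}
cl∖int = {v, q, s, t, p}

{v, q, s, t, p}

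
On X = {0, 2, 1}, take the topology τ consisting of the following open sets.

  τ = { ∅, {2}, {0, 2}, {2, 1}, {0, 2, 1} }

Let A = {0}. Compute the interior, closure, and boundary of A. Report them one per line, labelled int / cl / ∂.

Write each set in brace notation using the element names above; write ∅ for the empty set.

interior: largest open inside A is ∅ (from ∅)
cl via duality: int({2, 1}) = {2, 1}, so X∖{2, 1} = {0}
cl∖int = {0}

int(A) = ∅
cl(A)  = {0}
∂A     = {0}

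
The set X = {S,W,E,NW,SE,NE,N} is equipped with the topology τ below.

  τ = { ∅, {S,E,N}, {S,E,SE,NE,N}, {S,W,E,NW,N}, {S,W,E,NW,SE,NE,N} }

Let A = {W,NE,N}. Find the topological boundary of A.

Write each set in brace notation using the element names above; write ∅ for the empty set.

opens ⊆ A: ∅; union → int = ∅
complement {S,E,NW,SE}; its interior ∅; cl(A) = X∖∅ = {S,W,E,NW,SE,NE,N}
boundary = {S,W,E,NW,SE,NE,N} ∖ ∅ = {S,W,E,NW,SE,NE,N}

{S,W,E,NW,SE,NE,N}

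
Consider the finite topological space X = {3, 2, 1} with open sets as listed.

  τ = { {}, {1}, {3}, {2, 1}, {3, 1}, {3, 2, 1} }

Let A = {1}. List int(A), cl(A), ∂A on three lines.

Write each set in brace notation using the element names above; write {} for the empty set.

int(A) = {1}
cl(A)  = {2, 1}
∂A     = {2}

interior: largest open inside A is {1} (from {}, {1})
cl via duality: int({3, 2}) = {3}, so X∖{3} = {2, 1}
cl∖int = {2}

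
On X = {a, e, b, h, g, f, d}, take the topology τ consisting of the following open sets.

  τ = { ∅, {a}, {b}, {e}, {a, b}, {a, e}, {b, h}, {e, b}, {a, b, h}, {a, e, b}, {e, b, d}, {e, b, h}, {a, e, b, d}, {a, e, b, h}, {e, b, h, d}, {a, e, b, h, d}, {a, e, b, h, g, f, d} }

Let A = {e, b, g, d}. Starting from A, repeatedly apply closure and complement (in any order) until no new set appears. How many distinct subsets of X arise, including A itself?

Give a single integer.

complement {a, h, f}; its interior {a}; cl(A) = X∖{a} = {e, b, h, g, f, d}
With k = closure, c = complement:
  1. A     = {e, b, g, d}
  2. kA    = {e, b, h, g, f, d}
  3. cA    = {a, h, f}
  4. ckA   = {a}
  5. kcA   = {a, h, g, f}
  6. kckA  = {a, g, f}
  7. ckcA  = {e, b, d}
  8. ckckA = {e, b, h, d}
k, c of each give nothing new

8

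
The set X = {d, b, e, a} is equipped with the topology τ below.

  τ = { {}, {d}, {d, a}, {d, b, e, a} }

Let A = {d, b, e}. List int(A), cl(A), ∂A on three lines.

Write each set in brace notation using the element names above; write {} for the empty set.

int(A) = {d}
cl(A)  = {d, b, e, a}
∂A     = {b, e, a}

opens ⊆ A: {}, {d}; union → int = {d}
complement {a}; its interior {}; cl(A) = X∖{} = {d, b, e, a}
boundary = {d, b, e, a} ∖ {d} = {b, e, a}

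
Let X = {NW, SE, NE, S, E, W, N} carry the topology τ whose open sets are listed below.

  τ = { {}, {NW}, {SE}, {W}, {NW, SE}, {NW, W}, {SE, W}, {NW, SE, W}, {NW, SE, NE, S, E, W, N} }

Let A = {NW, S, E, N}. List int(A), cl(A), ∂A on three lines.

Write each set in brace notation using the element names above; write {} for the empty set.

int(A) = {NW}
cl(A)  = {NW, NE, S, E, N}
∂A     = {NE, S, E, N}

U open, U⊆A: {}, {NW}. int(A) = ⋃ = {NW}
X∖A={SE, NE, W}, int(X∖A)={SE, W}, hence cl(A)={NW, NE, S, E, N}
∂A: remove int from cl → {NE, S, E, N}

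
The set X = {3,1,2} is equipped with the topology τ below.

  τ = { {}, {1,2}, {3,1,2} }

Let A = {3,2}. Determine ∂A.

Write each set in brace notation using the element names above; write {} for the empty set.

interior: largest open inside A is {} (from {})
cl via duality: int({1}) = {}, so X∖{} = {3,1,2}
cl∖int = {3,1,2}

{3,1,2}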